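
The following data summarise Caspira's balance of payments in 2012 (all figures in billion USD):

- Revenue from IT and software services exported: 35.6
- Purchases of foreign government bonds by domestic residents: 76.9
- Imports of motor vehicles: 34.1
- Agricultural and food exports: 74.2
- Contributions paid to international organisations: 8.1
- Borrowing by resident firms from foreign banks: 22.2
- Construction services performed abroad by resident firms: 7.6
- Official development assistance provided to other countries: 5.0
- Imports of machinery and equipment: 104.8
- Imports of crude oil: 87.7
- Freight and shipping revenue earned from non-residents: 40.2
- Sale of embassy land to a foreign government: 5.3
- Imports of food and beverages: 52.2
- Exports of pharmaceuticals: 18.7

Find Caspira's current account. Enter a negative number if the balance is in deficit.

Goods: 74.2 - 87.7 - 52.2 - 104.8 + 18.7 - 34.1 = -185.9
Services: 7.6 + 40.2 + 35.6 = 83.4
Secondary income: -5.0 - 8.1 = -13.1
Current account = (-185.9) + 83.4 + (-13.1) = -115.6
(Excluded from the current account — financial account: purchases of foreign government bonds by domestic residents 76.9, borrowing by resident firms from foreign banks 22.2; capital account: sale of embassy land to a foreign government 5.3.)

-115.6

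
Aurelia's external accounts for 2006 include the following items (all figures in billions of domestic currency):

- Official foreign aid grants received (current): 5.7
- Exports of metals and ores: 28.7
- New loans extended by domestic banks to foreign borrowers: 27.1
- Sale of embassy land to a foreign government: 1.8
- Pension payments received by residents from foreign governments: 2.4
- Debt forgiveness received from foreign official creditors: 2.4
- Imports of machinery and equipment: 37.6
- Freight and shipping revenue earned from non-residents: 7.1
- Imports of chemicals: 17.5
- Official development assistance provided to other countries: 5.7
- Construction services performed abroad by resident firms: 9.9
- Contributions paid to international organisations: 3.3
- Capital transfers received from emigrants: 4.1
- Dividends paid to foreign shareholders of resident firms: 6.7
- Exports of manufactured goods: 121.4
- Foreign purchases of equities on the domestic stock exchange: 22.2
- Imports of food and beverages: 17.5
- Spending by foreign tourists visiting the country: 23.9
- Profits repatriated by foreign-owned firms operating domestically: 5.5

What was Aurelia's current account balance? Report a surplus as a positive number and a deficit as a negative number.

Goods: -17.5 + 121.4 - 17.5 + 28.7 - 37.6 = 77.5
Services: 23.9 + 9.9 + 7.1 = 40.9
Primary income: -6.7 - 5.5 = -12.2
Secondary income: 2.4 - 5.7 + 5.7 - 3.3 = -0.9
Current account = 77.5 + 40.9 + (-12.2) + (-0.9) = 105.3
(Excluded from the current account — financial account: new loans extended by domestic banks to foreign borrowers 27.1, foreign purchases of equities on the domestic stock exchange 22.2; capital account: sale of embassy land to a foreign government 1.8, debt forgiveness received from foreign official creditors 2.4, capital transfers received from emigrants 4.1.)

105.3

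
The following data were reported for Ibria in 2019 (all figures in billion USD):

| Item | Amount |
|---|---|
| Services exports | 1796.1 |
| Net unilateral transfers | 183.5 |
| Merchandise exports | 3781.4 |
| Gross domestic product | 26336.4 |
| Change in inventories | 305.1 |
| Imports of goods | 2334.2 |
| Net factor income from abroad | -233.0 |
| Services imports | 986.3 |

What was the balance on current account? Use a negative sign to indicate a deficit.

2207.5

Goods balance = 3781.4 - 2334.2 = 1447.2
Services balance = 1796.1 - 986.3 = 809.8
Trade balance (goods + services) = 1447.2 + 809.8 = 2257.0
Net primary income = -233.0
Net secondary income = 183.5
Current account = 2257.0 + (-233.0) + 183.5 = 2207.5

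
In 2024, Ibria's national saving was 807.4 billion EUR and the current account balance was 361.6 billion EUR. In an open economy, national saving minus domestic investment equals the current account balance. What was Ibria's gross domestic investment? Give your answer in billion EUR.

445.8

S - I = CA (net lending to the rest of the world).
I = S - CA = 807.4 - 361.6 = 445.8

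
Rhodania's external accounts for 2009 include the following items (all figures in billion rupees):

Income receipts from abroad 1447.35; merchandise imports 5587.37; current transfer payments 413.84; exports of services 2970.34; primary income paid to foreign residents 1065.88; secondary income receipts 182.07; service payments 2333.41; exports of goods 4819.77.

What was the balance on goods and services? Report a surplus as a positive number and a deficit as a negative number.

Goods balance = 4819.77 - 5587.37 = -767.60
Services balance = 2970.34 - 2333.41 = 636.93
Trade balance (goods + services) = -767.60 + 636.93 = -130.67

-130.67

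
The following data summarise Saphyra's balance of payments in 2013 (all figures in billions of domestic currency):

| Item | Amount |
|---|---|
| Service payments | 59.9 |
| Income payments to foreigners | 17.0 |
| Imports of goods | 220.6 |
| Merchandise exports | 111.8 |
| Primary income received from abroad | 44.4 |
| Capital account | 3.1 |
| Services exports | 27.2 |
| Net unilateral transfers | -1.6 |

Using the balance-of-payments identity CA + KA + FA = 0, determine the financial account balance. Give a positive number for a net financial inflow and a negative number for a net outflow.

Goods balance = 111.8 - 220.6 = -108.8
Services balance = 27.2 - 59.9 = -32.7
Trade balance (goods + services) = -108.8 + (-32.7) = -141.5
Net primary income = 44.4 - 17.0 = 27.4
Net secondary income = -1.6
Current account = -141.5 + 27.4 + (-1.6) = -115.7
Financial account = -(-115.7 + 3.1) = 112.6

112.6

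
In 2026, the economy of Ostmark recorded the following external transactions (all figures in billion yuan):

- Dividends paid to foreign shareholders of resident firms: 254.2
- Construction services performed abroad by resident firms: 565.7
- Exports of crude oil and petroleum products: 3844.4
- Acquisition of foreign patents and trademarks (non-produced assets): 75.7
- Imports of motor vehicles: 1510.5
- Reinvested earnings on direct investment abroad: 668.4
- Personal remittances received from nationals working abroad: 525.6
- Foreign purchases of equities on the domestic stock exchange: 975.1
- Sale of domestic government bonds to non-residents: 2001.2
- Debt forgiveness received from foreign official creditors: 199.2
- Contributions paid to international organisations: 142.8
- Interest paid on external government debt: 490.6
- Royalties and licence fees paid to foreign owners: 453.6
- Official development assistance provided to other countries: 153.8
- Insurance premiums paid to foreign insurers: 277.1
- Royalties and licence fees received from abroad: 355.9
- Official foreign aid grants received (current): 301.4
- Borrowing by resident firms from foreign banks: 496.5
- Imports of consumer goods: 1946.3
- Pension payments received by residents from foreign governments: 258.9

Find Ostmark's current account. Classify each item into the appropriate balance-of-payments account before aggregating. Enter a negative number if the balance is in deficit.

Goods: 3844.4 - 1510.5 - 1946.3 = 387.6
Services: -277.1 + 355.9 + 565.7 - 453.6 = 190.9
Primary income: 668.4 - 254.2 - 490.6 = -76.4
Secondary income: 301.4 + 258.9 - 153.8 - 142.8 + 525.6 = 789.3
Current account = 387.6 + 190.9 + (-76.4) + 789.3 = 1291.4
(Excluded from the current account — capital account: acquisition of foreign patents and trademarks (non-produced assets) 75.7, debt forgiveness received from foreign official creditors 199.2; financial account: foreign purchases of equities on the domestic stock exchange 975.1, sale of domestic government bonds to non-residents 2001.2, borrowing by resident firms from foreign banks 496.5.)

1291.4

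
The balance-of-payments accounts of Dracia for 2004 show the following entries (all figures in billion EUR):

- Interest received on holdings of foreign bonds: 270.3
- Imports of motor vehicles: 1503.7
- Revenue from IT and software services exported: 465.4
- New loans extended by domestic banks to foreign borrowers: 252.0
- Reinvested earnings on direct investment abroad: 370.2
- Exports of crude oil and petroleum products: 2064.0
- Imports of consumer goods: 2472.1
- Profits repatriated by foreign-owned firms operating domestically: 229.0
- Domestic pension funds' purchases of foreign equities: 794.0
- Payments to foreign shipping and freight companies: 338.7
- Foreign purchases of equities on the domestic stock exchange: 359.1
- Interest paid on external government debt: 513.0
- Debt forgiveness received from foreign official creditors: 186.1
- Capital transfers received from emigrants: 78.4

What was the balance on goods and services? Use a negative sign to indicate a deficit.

Goods: 2064.0 - 1503.7 - 2472.1 = -1911.8
Services: 465.4 - 338.7 = 126.7
Trade balance = -1911.8 + 126.7 = -1785.1
(Excluded from the trade balance — primary income: interest received on holdings of foreign bonds 270.3, reinvested earnings on direct investment abroad 370.2, profits repatriated by foreign-owned firms operating domestically 229.0, interest paid on external government debt 513.0; financial account: new loans extended by domestic banks to foreign borrowers 252.0, domestic pension funds' purchases of foreign equities 794.0, foreign purchases of equities on the domestic stock exchange 359.1; capital account: debt forgiveness received from foreign official creditors 186.1, capital transfers received from emigrants 78.4.)

-1785.1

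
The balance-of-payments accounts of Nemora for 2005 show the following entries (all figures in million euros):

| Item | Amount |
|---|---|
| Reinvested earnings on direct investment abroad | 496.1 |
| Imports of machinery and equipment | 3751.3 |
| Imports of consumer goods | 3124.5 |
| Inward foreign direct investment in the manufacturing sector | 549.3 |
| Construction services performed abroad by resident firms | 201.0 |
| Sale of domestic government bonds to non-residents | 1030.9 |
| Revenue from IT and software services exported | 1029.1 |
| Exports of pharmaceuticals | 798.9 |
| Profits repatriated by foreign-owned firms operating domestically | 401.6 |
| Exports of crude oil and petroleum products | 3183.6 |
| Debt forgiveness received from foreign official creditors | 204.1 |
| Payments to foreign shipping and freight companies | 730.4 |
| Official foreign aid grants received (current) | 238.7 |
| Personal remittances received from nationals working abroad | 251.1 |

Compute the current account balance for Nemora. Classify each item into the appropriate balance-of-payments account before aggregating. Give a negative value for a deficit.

Goods: 3183.6 + 798.9 - 3751.3 - 3124.5 = -2893.3
Services: 1029.1 - 730.4 + 201.0 = 499.7
Primary income: -401.6 + 496.1 = 94.5
Secondary income: 238.7 + 251.1 = 489.8
Current account = (-2893.3) + 499.7 + 94.5 + 489.8 = -1809.3
(Excluded from the current account — financial account: inward foreign direct investment in the manufacturing sector 549.3, sale of domestic government bonds to non-residents 1030.9; capital account: debt forgiveness received from foreign official creditors 204.1.)

-1809.3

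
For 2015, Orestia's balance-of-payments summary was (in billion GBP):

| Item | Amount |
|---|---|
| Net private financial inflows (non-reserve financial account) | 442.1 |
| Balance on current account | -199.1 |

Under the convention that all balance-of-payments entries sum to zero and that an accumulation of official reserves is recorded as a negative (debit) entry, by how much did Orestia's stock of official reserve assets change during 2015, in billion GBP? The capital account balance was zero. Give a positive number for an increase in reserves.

Official reserve transactions balance = -((-199.1) + 442.1) = -243.0
An accumulation of reserves is recorded as a debit (negative entry), so the change in the stock of reserves is the negative of that balance.
Change in official reserves = -(-243.0) = 243.0

243.0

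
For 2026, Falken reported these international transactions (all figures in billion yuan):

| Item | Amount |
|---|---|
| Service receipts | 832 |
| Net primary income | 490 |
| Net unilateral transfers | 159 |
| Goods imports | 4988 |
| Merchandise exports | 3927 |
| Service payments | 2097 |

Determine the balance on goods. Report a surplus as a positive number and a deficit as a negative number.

Goods balance = 3927 - 4988 = -1061

-1061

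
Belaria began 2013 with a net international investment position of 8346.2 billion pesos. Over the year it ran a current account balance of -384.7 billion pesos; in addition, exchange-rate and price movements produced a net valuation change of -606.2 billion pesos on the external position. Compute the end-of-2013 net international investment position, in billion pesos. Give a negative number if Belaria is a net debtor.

Change in NIIP = current account + net valuation change = -384.7 + (-606.2) = -990.9
End-of-year NIIP = 8346.2 + (-990.9) = 7355.3

7355.3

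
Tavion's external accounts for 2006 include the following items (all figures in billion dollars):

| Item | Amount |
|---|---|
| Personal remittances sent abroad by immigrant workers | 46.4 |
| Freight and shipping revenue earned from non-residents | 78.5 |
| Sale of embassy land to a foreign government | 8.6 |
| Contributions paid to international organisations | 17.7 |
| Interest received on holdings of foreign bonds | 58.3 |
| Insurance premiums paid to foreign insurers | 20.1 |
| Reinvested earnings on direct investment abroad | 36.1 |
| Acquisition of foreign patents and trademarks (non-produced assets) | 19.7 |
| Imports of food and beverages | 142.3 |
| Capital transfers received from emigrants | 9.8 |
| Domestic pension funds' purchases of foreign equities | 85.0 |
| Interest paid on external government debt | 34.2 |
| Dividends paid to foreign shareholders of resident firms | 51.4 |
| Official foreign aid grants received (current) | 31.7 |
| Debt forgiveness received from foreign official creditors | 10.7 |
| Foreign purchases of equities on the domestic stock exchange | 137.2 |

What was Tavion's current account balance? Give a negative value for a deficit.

Goods: -142.3
Services: 78.5 - 20.1 = 58.4
Primary income: 36.1 - 34.2 + 58.3 - 51.4 = 8.8
Secondary income: 31.7 - 17.7 - 46.4 = -32.4
Current account = (-142.3) + 58.4 + 8.8 + (-32.4) = -107.5
(Excluded from the current account — capital account: sale of embassy land to a foreign government 8.6, acquisition of foreign patents and trademarks (non-produced assets) 19.7, capital transfers received from emigrants 9.8, debt forgiveness received from foreign official creditors 10.7; financial account: domestic pension funds' purchases of foreign equities 85.0, foreign purchases of equities on the domestic stock exchange 137.2.)

-107.5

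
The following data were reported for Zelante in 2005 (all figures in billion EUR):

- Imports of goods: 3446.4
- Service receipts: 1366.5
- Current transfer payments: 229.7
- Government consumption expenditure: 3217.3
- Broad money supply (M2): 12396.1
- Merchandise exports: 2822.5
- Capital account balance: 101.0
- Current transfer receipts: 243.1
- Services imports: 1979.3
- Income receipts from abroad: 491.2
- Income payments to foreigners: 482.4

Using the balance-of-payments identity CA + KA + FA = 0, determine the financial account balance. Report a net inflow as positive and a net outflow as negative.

1113.5

Goods balance = 2822.5 - 3446.4 = -623.9
Services balance = 1366.5 - 1979.3 = -612.8
Trade balance (goods + services) = -623.9 + (-612.8) = -1236.7
Net primary income = 491.2 - 482.4 = 8.8
Net secondary income = 243.1 - 229.7 = 13.4
Current account = -1236.7 + 8.8 + 13.4 = -1214.5
Financial account = -(-1214.5 + 101.0) = 1113.5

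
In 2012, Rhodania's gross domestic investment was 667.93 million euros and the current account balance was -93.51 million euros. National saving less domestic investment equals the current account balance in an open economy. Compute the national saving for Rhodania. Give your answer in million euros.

S = I + CA = 667.93 + (-93.51) = 574.42

574.42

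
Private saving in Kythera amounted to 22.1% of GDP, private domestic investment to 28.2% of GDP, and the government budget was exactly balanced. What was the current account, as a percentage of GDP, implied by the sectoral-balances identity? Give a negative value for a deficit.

-6.1

By the sectoral-balances identity, CA = (S_private - I) + (T - G).
Private balance = 22.1 - 28.2 = -6.1
Government balance (T - G) = 0
CA = -6.1 + 0.0 = -6.1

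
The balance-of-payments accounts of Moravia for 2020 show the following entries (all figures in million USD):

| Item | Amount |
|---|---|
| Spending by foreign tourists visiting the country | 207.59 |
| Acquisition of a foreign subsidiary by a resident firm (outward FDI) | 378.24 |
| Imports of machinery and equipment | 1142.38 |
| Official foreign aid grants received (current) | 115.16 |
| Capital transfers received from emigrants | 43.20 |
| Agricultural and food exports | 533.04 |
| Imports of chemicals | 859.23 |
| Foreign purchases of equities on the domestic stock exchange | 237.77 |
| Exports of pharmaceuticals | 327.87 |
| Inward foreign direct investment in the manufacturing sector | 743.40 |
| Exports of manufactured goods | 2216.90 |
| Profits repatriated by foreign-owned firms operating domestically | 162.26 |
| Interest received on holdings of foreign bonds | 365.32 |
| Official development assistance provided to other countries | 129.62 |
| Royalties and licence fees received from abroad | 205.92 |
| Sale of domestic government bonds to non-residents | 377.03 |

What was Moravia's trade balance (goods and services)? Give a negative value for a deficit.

Goods: 533.04 - 1142.38 + 2216.90 + 327.87 - 859.23 = 1076.20
Services: 207.59 + 205.92 = 413.51
Trade balance = 1076.20 + 413.51 = 1489.71
(Excluded from the trade balance — financial account: acquisition of a foreign subsidiary by a resident firm (outward FDI) 378.24, foreign purchases of equities on the domestic stock exchange 237.77, inward foreign direct investment in the manufacturing sector 743.40, sale of domestic government bonds to non-residents 377.03; secondary income: official foreign aid grants received (current) 115.16, official development assistance provided to other countries 129.62; capital account: capital transfers received from emigrants 43.20; primary income: profits repatriated by foreign-owned firms operating domestically 162.26, interest received on holdings of foreign bonds 365.32.)

1489.71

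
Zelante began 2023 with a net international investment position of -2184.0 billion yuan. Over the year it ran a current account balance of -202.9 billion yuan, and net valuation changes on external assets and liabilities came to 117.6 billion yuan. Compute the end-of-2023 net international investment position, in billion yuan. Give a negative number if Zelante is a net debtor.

-2269.3

Change in NIIP = current account + net valuation change = -202.9 + 117.6 = -85.3
End-of-year NIIP = -2184.0 + (-85.3) = -2269.3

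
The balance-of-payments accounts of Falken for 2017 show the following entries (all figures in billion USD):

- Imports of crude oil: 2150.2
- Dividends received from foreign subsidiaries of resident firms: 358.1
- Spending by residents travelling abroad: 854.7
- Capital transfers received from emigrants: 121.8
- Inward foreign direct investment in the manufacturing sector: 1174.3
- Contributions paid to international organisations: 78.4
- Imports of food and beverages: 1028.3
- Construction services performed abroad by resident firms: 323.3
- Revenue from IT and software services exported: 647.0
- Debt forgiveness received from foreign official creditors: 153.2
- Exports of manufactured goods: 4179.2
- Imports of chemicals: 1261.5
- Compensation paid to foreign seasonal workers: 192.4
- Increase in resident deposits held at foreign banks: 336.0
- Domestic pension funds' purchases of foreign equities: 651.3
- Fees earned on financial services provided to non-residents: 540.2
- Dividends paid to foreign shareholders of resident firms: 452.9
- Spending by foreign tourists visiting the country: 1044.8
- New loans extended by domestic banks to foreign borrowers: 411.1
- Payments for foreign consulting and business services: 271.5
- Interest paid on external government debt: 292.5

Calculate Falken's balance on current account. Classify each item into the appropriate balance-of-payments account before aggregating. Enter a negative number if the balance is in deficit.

510.2

Goods: -2150.2 - 1261.5 + 4179.2 - 1028.3 = -260.8
Services: -854.7 - 271.5 + 647.0 + 540.2 + 323.3 + 1044.8 = 1429.1
Primary income: -452.9 - 292.5 + 358.1 - 192.4 = -579.7
Secondary income: -78.4
Current account = (-260.8) + 1429.1 + (-579.7) + (-78.4) = 510.2
(Excluded from the current account — capital account: capital transfers received from emigrants 121.8, debt forgiveness received from foreign official creditors 153.2; financial account: inward foreign direct investment in the manufacturing sector 1174.3, increase in resident deposits held at foreign banks 336.0, domestic pension funds' purchases of foreign equities 651.3, new loans extended by domestic banks to foreign borrowers 411.1.)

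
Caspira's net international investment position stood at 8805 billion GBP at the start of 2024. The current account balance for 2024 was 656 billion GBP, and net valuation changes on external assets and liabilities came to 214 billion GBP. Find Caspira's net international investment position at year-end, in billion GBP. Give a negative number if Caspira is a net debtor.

9675

Change in NIIP = current account + net valuation change = 656 + 214 = 870
End-of-year NIIP = 8805 + 870 = 9675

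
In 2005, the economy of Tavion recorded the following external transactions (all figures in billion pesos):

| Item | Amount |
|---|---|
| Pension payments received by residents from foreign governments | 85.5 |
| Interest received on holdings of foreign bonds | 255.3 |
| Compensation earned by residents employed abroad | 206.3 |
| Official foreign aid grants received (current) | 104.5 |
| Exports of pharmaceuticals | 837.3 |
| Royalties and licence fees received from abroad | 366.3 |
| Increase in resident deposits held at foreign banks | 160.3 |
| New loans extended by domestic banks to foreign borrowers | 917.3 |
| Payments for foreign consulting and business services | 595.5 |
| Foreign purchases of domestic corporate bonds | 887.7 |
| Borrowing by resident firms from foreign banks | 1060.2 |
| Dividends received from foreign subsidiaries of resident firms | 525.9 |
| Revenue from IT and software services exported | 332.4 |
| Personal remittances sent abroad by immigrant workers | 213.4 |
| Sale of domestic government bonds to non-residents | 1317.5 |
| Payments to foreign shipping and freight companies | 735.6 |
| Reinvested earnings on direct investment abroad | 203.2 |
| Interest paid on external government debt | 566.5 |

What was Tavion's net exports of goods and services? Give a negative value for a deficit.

204.9

Goods: 837.3
Services: -595.5 + 332.4 - 735.6 + 366.3 = -632.4
Trade balance = 837.3 + (-632.4) = 204.9
(Excluded from the trade balance — secondary income: pension payments received by residents from foreign governments 85.5, official foreign aid grants received (current) 104.5, personal remittances sent abroad by immigrant workers 213.4; primary income: interest received on holdings of foreign bonds 255.3, compensation earned by residents employed abroad 206.3, dividends received from foreign subsidiaries of resident firms 525.9, reinvested earnings on direct investment abroad 203.2, interest paid on external government debt 566.5; financial account: increase in resident deposits held at foreign banks 160.3, new loans extended by domestic banks to foreign borrowers 917.3, foreign purchases of domestic corporate bonds 887.7, borrowing by resident firms from foreign banks 1060.2, sale of domestic government bonds to non-residents 1317.5.)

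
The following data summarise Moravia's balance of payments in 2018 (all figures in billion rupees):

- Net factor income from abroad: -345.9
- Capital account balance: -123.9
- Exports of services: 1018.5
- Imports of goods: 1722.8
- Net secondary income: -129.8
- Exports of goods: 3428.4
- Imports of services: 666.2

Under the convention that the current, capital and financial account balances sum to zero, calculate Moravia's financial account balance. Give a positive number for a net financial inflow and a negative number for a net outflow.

-1458.3

Goods balance = 3428.4 - 1722.8 = 1705.6
Services balance = 1018.5 - 666.2 = 352.3
Trade balance (goods + services) = 1705.6 + 352.3 = 2057.9
Net primary income = -345.9
Net secondary income = -129.8
Current account = 2057.9 + (-345.9) + (-129.8) = 1582.2
Financial account = -(1582.2 + (-123.9)) = -1458.3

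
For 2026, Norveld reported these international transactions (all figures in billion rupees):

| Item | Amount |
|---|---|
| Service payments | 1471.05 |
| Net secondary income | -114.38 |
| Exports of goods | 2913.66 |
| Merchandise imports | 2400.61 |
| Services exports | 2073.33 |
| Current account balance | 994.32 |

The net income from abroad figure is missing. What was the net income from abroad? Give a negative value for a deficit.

Current account = goods balance + services balance + net primary income + net secondary income
Sum of the known components = 1000.95
Net income from abroad = CA - (known components) = 994.32 - 1000.95 = -6.63

-6.63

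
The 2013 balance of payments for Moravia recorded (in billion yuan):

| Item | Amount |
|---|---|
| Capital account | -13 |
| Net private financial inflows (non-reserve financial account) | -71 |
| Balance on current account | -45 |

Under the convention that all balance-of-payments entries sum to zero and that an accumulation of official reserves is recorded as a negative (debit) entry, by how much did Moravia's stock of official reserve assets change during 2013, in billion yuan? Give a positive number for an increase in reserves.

Official reserve transactions balance = -((-45) + (-13) + (-71)) = 129
An accumulation of reserves is recorded as a debit (negative entry), so the change in the stock of reserves is the negative of that balance.
Change in official reserves = -(129) = -129

-129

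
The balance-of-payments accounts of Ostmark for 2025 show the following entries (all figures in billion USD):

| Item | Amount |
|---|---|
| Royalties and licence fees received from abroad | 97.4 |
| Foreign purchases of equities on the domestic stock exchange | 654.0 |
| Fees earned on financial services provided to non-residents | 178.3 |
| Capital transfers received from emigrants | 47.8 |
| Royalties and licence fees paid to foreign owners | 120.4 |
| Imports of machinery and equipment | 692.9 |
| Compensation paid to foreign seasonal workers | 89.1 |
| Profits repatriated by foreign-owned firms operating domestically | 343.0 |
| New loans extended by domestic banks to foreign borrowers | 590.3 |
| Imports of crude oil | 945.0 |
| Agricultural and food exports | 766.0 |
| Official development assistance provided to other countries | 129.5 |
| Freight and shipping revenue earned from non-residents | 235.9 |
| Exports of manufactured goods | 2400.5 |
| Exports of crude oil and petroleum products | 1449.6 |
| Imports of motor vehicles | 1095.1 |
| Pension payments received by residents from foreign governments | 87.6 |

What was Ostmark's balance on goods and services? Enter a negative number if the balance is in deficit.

Goods: 766.0 - 692.9 + 1449.6 - 945.0 - 1095.1 + 2400.5 = 1883.1
Services: -120.4 + 235.9 + 97.4 + 178.3 = 391.2
Trade balance = 1883.1 + 391.2 = 2274.3
(Excluded from the trade balance — financial account: foreign purchases of equities on the domestic stock exchange 654.0, new loans extended by domestic banks to foreign borrowers 590.3; capital account: capital transfers received from emigrants 47.8; primary income: compensation paid to foreign seasonal workers 89.1, profits repatriated by foreign-owned firms operating domestically 343.0; secondary income: official development assistance provided to other countries 129.5, pension payments received by residents from foreign governments 87.6.)

2274.3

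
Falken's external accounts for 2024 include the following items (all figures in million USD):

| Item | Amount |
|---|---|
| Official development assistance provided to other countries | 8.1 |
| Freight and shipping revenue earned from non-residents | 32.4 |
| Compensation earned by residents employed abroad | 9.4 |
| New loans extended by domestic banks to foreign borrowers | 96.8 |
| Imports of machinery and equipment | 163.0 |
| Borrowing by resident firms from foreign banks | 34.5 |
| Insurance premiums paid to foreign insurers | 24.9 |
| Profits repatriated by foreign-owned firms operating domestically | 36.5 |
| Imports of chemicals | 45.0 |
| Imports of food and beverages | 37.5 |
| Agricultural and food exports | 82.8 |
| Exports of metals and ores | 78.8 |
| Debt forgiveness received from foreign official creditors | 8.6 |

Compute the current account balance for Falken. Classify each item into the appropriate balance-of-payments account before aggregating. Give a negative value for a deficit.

Goods: -45.0 + 82.8 - 37.5 + 78.8 - 163.0 = -83.9
Services: 32.4 - 24.9 = 7.5
Primary income: 9.4 - 36.5 = -27.1
Secondary income: -8.1
Current account = (-83.9) + 7.5 + (-27.1) + (-8.1) = -111.6
(Excluded from the current account — financial account: new loans extended by domestic banks to foreign borrowers 96.8, borrowing by resident firms from foreign banks 34.5; capital account: debt forgiveness received from foreign official creditors 8.6.)

-111.6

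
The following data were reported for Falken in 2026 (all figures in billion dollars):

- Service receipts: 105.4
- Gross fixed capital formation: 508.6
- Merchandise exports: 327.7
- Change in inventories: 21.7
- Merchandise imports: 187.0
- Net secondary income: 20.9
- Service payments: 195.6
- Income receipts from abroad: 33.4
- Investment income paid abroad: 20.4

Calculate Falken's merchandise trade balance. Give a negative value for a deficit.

140.7

Goods balance = 327.7 - 187.0 = 140.7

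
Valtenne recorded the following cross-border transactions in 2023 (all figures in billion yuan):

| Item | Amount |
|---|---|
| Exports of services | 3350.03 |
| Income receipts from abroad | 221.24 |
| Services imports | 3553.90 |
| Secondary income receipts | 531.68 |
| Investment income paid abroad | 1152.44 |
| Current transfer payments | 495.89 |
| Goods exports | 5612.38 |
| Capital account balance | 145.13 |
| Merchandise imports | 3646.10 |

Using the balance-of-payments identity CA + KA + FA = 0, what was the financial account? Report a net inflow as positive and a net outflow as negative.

Goods balance = 5612.38 - 3646.10 = 1966.28
Services balance = 3350.03 - 3553.90 = -203.87
Trade balance (goods + services) = 1966.28 + (-203.87) = 1762.41
Net primary income = 221.24 - 1152.44 = -931.20
Net secondary income = 531.68 - 495.89 = 35.79
Current account = 1762.41 + (-931.20) + 35.79 = 867.00
Financial account = -(867.00 + 145.13) = -1012.13

-1012.13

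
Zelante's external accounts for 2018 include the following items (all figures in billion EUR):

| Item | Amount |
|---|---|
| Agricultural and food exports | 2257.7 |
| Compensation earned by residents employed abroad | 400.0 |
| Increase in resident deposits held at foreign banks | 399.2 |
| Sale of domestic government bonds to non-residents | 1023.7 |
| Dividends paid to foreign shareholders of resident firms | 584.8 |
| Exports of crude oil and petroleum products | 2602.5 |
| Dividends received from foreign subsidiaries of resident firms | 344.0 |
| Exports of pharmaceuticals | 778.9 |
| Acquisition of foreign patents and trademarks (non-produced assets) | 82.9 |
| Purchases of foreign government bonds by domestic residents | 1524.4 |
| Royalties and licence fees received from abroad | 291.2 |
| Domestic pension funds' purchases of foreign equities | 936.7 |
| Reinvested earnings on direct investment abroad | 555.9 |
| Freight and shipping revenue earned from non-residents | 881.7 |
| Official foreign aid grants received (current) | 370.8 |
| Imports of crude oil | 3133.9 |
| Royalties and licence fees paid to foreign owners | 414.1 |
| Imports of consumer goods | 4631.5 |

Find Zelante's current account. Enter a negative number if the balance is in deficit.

-281.6

Goods: -3133.9 + 2257.7 + 2602.5 - 4631.5 + 778.9 = -2126.3
Services: 291.2 + 881.7 - 414.1 = 758.8
Primary income: 344.0 + 400.0 + 555.9 - 584.8 = 715.1
Secondary income: 370.8
Current account = (-2126.3) + 758.8 + 715.1 + 370.8 = -281.6
(Excluded from the current account — financial account: increase in resident deposits held at foreign banks 399.2, sale of domestic government bonds to non-residents 1023.7, purchases of foreign government bonds by domestic residents 1524.4, domestic pension funds' purchases of foreign equities 936.7; capital account: acquisition of foreign patents and trademarks (non-produced assets) 82.9.)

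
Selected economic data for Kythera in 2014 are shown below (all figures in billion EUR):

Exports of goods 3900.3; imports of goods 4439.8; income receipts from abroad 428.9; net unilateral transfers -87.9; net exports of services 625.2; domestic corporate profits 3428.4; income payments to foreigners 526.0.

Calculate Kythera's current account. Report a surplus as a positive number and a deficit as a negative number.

Goods balance = 3900.3 - 4439.8 = -539.5
Services balance = 625.2
Trade balance (goods + services) = -539.5 + 625.2 = 85.7
Net primary income = 428.9 - 526.0 = -97.1
Net secondary income = -87.9
Current account = 85.7 + (-97.1) + (-87.9) = -99.3

-99.3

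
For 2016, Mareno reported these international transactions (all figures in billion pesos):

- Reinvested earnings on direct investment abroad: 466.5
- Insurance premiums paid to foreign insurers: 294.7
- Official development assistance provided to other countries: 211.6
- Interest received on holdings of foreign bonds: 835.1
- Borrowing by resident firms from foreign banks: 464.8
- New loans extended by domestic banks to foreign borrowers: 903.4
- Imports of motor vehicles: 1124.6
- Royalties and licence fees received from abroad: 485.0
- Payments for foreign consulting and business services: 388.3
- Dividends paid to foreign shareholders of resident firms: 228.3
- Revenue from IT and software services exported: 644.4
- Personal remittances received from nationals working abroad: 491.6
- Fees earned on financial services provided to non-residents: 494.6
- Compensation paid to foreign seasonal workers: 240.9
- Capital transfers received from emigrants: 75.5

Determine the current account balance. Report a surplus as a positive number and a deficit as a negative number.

Goods: -1124.6
Services: -294.7 + 494.6 + 644.4 - 388.3 + 485.0 = 941.0
Primary income: 835.1 - 228.3 - 240.9 + 466.5 = 832.4
Secondary income: 491.6 - 211.6 = 280.0
Current account = (-1124.6) + 941.0 + 832.4 + 280.0 = 928.8
(Excluded from the current account — financial account: borrowing by resident firms from foreign banks 464.8, new loans extended by domestic banks to foreign borrowers 903.4; capital account: capital transfers received from emigrants 75.5.)

928.8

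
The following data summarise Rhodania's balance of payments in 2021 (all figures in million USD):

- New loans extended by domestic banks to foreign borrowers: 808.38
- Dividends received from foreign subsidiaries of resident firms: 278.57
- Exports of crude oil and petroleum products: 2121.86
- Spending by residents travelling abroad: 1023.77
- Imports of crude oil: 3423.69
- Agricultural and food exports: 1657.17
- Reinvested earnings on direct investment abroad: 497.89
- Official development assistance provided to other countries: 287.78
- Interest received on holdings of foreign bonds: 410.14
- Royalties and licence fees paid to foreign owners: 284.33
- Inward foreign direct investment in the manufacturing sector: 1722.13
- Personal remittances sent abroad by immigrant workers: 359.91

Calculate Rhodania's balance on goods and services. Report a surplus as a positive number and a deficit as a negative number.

Goods: 2121.86 + 1657.17 - 3423.69 = 355.34
Services: -1023.77 - 284.33 = -1308.10
Trade balance = 355.34 + (-1308.10) = -952.76
(Excluded from the trade balance — financial account: new loans extended by domestic banks to foreign borrowers 808.38, inward foreign direct investment in the manufacturing sector 1722.13; primary income: dividends received from foreign subsidiaries of resident firms 278.57, reinvested earnings on direct investment abroad 497.89, interest received on holdings of foreign bonds 410.14; secondary income: official development assistance provided to other countries 287.78, personal remittances sent abroad by immigrant workers 359.91.)

-952.76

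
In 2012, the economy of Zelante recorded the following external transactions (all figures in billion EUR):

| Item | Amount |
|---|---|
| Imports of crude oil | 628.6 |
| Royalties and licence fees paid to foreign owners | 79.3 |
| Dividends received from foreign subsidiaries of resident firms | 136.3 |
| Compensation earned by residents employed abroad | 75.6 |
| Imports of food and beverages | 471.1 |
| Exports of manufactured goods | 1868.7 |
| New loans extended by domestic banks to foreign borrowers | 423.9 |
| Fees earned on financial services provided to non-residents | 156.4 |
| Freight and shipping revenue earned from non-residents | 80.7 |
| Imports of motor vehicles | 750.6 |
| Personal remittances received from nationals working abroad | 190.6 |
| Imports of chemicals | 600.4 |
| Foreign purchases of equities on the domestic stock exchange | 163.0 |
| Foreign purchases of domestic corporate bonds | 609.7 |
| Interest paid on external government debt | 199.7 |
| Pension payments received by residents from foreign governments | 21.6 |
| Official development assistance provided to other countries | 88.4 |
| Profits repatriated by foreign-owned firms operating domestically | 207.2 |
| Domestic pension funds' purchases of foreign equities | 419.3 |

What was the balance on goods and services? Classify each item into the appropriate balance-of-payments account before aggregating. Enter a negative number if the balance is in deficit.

Goods: -471.1 - 600.4 - 628.6 + 1868.7 - 750.6 = -582.0
Services: 80.7 + 156.4 - 79.3 = 157.8
Trade balance = -582.0 + 157.8 = -424.2
(Excluded from the trade balance — primary income: dividends received from foreign subsidiaries of resident firms 136.3, compensation earned by residents employed abroad 75.6, interest paid on external government debt 199.7, profits repatriated by foreign-owned firms operating domestically 207.2; financial account: new loans extended by domestic banks to foreign borrowers 423.9, foreign purchases of equities on the domestic stock exchange 163.0, foreign purchases of domestic corporate bonds 609.7, domestic pension funds' purchases of foreign equities 419.3; secondary income: personal remittances received from nationals working abroad 190.6, pension payments received by residents from foreign governments 21.6, official development assistance provided to other countries 88.4.)

-424.2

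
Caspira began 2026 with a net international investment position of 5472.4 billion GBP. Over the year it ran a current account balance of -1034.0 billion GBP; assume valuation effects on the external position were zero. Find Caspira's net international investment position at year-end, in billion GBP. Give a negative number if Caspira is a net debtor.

4438.4

With no valuation effects, change in NIIP = current account = -1034.0
End-of-year NIIP = 5472.4 + (-1034.0) = 4438.4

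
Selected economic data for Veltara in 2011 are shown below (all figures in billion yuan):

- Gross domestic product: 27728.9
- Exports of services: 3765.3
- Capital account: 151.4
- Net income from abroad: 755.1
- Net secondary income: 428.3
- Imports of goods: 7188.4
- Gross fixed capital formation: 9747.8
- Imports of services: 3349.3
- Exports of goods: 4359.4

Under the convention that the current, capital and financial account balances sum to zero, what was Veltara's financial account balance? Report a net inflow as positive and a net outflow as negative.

1078.2

Goods balance = 4359.4 - 7188.4 = -2829.0
Services balance = 3765.3 - 3349.3 = 416.0
Trade balance (goods + services) = -2829.0 + 416.0 = -2413.0
Net primary income = 755.1
Net secondary income = 428.3
Current account = -2413.0 + 755.1 + 428.3 = -1229.6
Financial account = -(-1229.6 + 151.4) = 1078.2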